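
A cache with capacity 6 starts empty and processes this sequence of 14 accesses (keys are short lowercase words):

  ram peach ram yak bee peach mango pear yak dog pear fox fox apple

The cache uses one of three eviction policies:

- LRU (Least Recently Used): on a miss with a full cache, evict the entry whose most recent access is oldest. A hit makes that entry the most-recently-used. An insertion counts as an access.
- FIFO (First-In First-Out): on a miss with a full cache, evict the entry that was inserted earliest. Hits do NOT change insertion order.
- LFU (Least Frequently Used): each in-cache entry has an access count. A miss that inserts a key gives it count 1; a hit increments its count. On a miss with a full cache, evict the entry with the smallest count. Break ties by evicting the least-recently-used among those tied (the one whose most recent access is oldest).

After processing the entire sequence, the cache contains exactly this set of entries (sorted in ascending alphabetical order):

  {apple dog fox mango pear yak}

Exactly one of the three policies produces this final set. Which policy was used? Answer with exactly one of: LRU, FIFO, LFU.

Simulating under each policy and comparing final sets:
  LRU: final set = {apple dog fox mango pear yak} -> MATCHES target
  FIFO: final set = {apple bee dog fox mango pear} -> differs
  LFU: final set = {apple fox peach pear ram yak} -> differs
Only LRU produces the target set.

Answer: LRU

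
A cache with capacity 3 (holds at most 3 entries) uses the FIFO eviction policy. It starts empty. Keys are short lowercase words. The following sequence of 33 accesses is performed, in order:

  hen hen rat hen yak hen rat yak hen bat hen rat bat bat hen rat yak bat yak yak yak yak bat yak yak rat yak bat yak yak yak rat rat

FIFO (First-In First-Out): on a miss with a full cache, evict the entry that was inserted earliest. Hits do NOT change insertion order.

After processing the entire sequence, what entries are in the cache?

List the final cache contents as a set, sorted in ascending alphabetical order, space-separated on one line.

Answer: bat rat yak

Derivation:
FIFO simulation (capacity=3):
  1. access hen: MISS. Cache (old->new): [hen]
  2. access hen: HIT. Cache (old->new): [hen]
  3. access rat: MISS. Cache (old->new): [hen rat]
  4. access hen: HIT. Cache (old->new): [hen rat]
  5. access yak: MISS. Cache (old->new): [hen rat yak]
  6. access hen: HIT. Cache (old->new): [hen rat yak]
  7. access rat: HIT. Cache (old->new): [hen rat yak]
  8. access yak: HIT. Cache (old->new): [hen rat yak]
  9. access hen: HIT. Cache (old->new): [hen rat yak]
  10. access bat: MISS, evict hen. Cache (old->new): [rat yak bat]
  11. access hen: MISS, evict rat. Cache (old->new): [yak bat hen]
  12. access rat: MISS, evict yak. Cache (old->new): [bat hen rat]
  13. access bat: HIT. Cache (old->new): [bat hen rat]
  14. access bat: HIT. Cache (old->new): [bat hen rat]
  15. access hen: HIT. Cache (old->new): [bat hen rat]
  16. access rat: HIT. Cache (old->new): [bat hen rat]
  17. access yak: MISS, evict bat. Cache (old->new): [hen rat yak]
  18. access bat: MISS, evict hen. Cache (old->new): [rat yak bat]
  19. access yak: HIT. Cache (old->new): [rat yak bat]
  20. access yak: HIT. Cache (old->new): [rat yak bat]
  21. access yak: HIT. Cache (old->new): [rat yak bat]
  22. access yak: HIT. Cache (old->new): [rat yak bat]
  23. access bat: HIT. Cache (old->new): [rat yak bat]
  24. access yak: HIT. Cache (old->new): [rat yak bat]
  25. access yak: HIT. Cache (old->new): [rat yak bat]
  26. access rat: HIT. Cache (old->new): [rat yak bat]
  27. access yak: HIT. Cache (old->new): [rat yak bat]
  28. access bat: HIT. Cache (old->new): [rat yak bat]
  29. access yak: HIT. Cache (old->new): [rat yak bat]
  30. access yak: HIT. Cache (old->new): [rat yak bat]
  31. access yak: HIT. Cache (old->new): [rat yak bat]
  32. access rat: HIT. Cache (old->new): [rat yak bat]
  33. access rat: HIT. Cache (old->new): [rat yak bat]
Total: 25 hits, 8 misses, 5 evictions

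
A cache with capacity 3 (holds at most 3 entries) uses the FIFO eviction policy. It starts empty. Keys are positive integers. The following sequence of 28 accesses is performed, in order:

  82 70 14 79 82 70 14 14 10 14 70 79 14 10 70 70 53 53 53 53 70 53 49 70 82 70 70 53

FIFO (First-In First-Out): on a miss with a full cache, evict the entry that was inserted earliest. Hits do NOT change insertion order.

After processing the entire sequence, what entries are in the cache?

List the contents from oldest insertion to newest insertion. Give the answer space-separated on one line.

FIFO simulation (capacity=3):
  1. access 82: MISS. Cache (old->new): [82]
  2. access 70: MISS. Cache (old->new): [82 70]
  3. access 14: MISS. Cache (old->new): [82 70 14]
  4. access 79: MISS, evict 82. Cache (old->new): [70 14 79]
  5. access 82: MISS, evict 70. Cache (old->new): [14 79 82]
  6. access 70: MISS, evict 14. Cache (old->new): [79 82 70]
  7. access 14: MISS, evict 79. Cache (old->new): [82 70 14]
  8. access 14: HIT. Cache (old->new): [82 70 14]
  9. access 10: MISS, evict 82. Cache (old->new): [70 14 10]
  10. access 14: HIT. Cache (old->new): [70 14 10]
  11. access 70: HIT. Cache (old->new): [70 14 10]
  12. access 79: MISS, evict 70. Cache (old->new): [14 10 79]
  13. access 14: HIT. Cache (old->new): [14 10 79]
  14. access 10: HIT. Cache (old->new): [14 10 79]
  15. access 70: MISS, evict 14. Cache (old->new): [10 79 70]
  16. access 70: HIT. Cache (old->new): [10 79 70]
  17. access 53: MISS, evict 10. Cache (old->new): [79 70 53]
  18. access 53: HIT. Cache (old->new): [79 70 53]
  19. access 53: HIT. Cache (old->new): [79 70 53]
  20. access 53: HIT. Cache (old->new): [79 70 53]
  21. access 70: HIT. Cache (old->new): [79 70 53]
  22. access 53: HIT. Cache (old->new): [79 70 53]
  23. access 49: MISS, evict 79. Cache (old->new): [70 53 49]
  24. access 70: HIT. Cache (old->new): [70 53 49]
  25. access 82: MISS, evict 70. Cache (old->new): [53 49 82]
  26. access 70: MISS, evict 53. Cache (old->new): [49 82 70]
  27. access 70: HIT. Cache (old->new): [49 82 70]
  28. access 53: MISS, evict 49. Cache (old->new): [82 70 53]
Total: 13 hits, 15 misses, 12 evictions

Answer: 82 70 53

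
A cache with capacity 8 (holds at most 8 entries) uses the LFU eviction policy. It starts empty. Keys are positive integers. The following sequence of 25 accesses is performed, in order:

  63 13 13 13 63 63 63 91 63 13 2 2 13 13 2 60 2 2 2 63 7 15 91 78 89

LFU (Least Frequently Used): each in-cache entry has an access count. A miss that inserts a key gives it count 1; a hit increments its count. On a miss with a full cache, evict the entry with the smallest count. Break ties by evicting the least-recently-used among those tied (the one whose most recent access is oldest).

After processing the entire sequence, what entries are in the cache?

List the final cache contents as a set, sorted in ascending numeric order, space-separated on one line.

LFU simulation (capacity=8):
  1. access 63: MISS. Cache: [63(c=1)]
  2. access 13: MISS. Cache: [63(c=1) 13(c=1)]
  3. access 13: HIT, count now 2. Cache: [63(c=1) 13(c=2)]
  4. access 13: HIT, count now 3. Cache: [63(c=1) 13(c=3)]
  5. access 63: HIT, count now 2. Cache: [63(c=2) 13(c=3)]
  6. access 63: HIT, count now 3. Cache: [13(c=3) 63(c=3)]
  7. access 63: HIT, count now 4. Cache: [13(c=3) 63(c=4)]
  8. access 91: MISS. Cache: [91(c=1) 13(c=3) 63(c=4)]
  9. access 63: HIT, count now 5. Cache: [91(c=1) 13(c=3) 63(c=5)]
  10. access 13: HIT, count now 4. Cache: [91(c=1) 13(c=4) 63(c=5)]
  11. access 2: MISS. Cache: [91(c=1) 2(c=1) 13(c=4) 63(c=5)]
  12. access 2: HIT, count now 2. Cache: [91(c=1) 2(c=2) 13(c=4) 63(c=5)]
  13. access 13: HIT, count now 5. Cache: [91(c=1) 2(c=2) 63(c=5) 13(c=5)]
  14. access 13: HIT, count now 6. Cache: [91(c=1) 2(c=2) 63(c=5) 13(c=6)]
  15. access 2: HIT, count now 3. Cache: [91(c=1) 2(c=3) 63(c=5) 13(c=6)]
  16. access 60: MISS. Cache: [91(c=1) 60(c=1) 2(c=3) 63(c=5) 13(c=6)]
  17. access 2: HIT, count now 4. Cache: [91(c=1) 60(c=1) 2(c=4) 63(c=5) 13(c=6)]
  18. access 2: HIT, count now 5. Cache: [91(c=1) 60(c=1) 63(c=5) 2(c=5) 13(c=6)]
  19. access 2: HIT, count now 6. Cache: [91(c=1) 60(c=1) 63(c=5) 13(c=6) 2(c=6)]
  20. access 63: HIT, count now 6. Cache: [91(c=1) 60(c=1) 13(c=6) 2(c=6) 63(c=6)]
  21. access 7: MISS. Cache: [91(c=1) 60(c=1) 7(c=1) 13(c=6) 2(c=6) 63(c=6)]
  22. access 15: MISS. Cache: [91(c=1) 60(c=1) 7(c=1) 15(c=1) 13(c=6) 2(c=6) 63(c=6)]
  23. access 91: HIT, count now 2. Cache: [60(c=1) 7(c=1) 15(c=1) 91(c=2) 13(c=6) 2(c=6) 63(c=6)]
  24. access 78: MISS. Cache: [60(c=1) 7(c=1) 15(c=1) 78(c=1) 91(c=2) 13(c=6) 2(c=6) 63(c=6)]
  25. access 89: MISS, evict 60(c=1). Cache: [7(c=1) 15(c=1) 78(c=1) 89(c=1) 91(c=2) 13(c=6) 2(c=6) 63(c=6)]
Total: 16 hits, 9 misses, 1 evictions

Answer: 2 7 13 15 63 78 89 91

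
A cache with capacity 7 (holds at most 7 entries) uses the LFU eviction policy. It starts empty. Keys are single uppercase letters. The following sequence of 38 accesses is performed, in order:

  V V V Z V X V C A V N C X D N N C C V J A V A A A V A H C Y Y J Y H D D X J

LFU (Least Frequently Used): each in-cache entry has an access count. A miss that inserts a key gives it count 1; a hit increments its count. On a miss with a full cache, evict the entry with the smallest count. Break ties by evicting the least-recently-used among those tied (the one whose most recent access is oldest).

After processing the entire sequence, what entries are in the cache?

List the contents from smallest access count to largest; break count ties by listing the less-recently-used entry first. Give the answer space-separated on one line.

LFU simulation (capacity=7):
  1. access V: MISS. Cache: [V(c=1)]
  2. access V: HIT, count now 2. Cache: [V(c=2)]
  3. access V: HIT, count now 3. Cache: [V(c=3)]
  4. access Z: MISS. Cache: [Z(c=1) V(c=3)]
  5. access V: HIT, count now 4. Cache: [Z(c=1) V(c=4)]
  6. access X: MISS. Cache: [Z(c=1) X(c=1) V(c=4)]
  7. access V: HIT, count now 5. Cache: [Z(c=1) X(c=1) V(c=5)]
  8. access C: MISS. Cache: [Z(c=1) X(c=1) C(c=1) V(c=5)]
  9. access A: MISS. Cache: [Z(c=1) X(c=1) C(c=1) A(c=1) V(c=5)]
  10. access V: HIT, count now 6. Cache: [Z(c=1) X(c=1) C(c=1) A(c=1) V(c=6)]
  11. access N: MISS. Cache: [Z(c=1) X(c=1) C(c=1) A(c=1) N(c=1) V(c=6)]
  12. access C: HIT, count now 2. Cache: [Z(c=1) X(c=1) A(c=1) N(c=1) C(c=2) V(c=6)]
  13. access X: HIT, count now 2. Cache: [Z(c=1) A(c=1) N(c=1) C(c=2) X(c=2) V(c=6)]
  14. access D: MISS. Cache: [Z(c=1) A(c=1) N(c=1) D(c=1) C(c=2) X(c=2) V(c=6)]
  15. access N: HIT, count now 2. Cache: [Z(c=1) A(c=1) D(c=1) C(c=2) X(c=2) N(c=2) V(c=6)]
  16. access N: HIT, count now 3. Cache: [Z(c=1) A(c=1) D(c=1) C(c=2) X(c=2) N(c=3) V(c=6)]
  17. access C: HIT, count now 3. Cache: [Z(c=1) A(c=1) D(c=1) X(c=2) N(c=3) C(c=3) V(c=6)]
  18. access C: HIT, count now 4. Cache: [Z(c=1) A(c=1) D(c=1) X(c=2) N(c=3) C(c=4) V(c=6)]
  19. access V: HIT, count now 7. Cache: [Z(c=1) A(c=1) D(c=1) X(c=2) N(c=3) C(c=4) V(c=7)]
  20. access J: MISS, evict Z(c=1). Cache: [A(c=1) D(c=1) J(c=1) X(c=2) N(c=3) C(c=4) V(c=7)]
  21. access A: HIT, count now 2. Cache: [D(c=1) J(c=1) X(c=2) A(c=2) N(c=3) C(c=4) V(c=7)]
  22. access V: HIT, count now 8. Cache: [D(c=1) J(c=1) X(c=2) A(c=2) N(c=3) C(c=4) V(c=8)]
  23. access A: HIT, count now 3. Cache: [D(c=1) J(c=1) X(c=2) N(c=3) A(c=3) C(c=4) V(c=8)]
  24. access A: HIT, count now 4. Cache: [D(c=1) J(c=1) X(c=2) N(c=3) C(c=4) A(c=4) V(c=8)]
  25. access A: HIT, count now 5. Cache: [D(c=1) J(c=1) X(c=2) N(c=3) C(c=4) A(c=5) V(c=8)]
  26. access V: HIT, count now 9. Cache: [D(c=1) J(c=1) X(c=2) N(c=3) C(c=4) A(c=5) V(c=9)]
  27. access A: HIT, count now 6. Cache: [D(c=1) J(c=1) X(c=2) N(c=3) C(c=4) A(c=6) V(c=9)]
  28. access H: MISS, evict D(c=1). Cache: [J(c=1) H(c=1) X(c=2) N(c=3) C(c=4) A(c=6) V(c=9)]
  29. access C: HIT, count now 5. Cache: [J(c=1) H(c=1) X(c=2) N(c=3) C(c=5) A(c=6) V(c=9)]
  30. access Y: MISS, evict J(c=1). Cache: [H(c=1) Y(c=1) X(c=2) N(c=3) C(c=5) A(c=6) V(c=9)]
  31. access Y: HIT, count now 2. Cache: [H(c=1) X(c=2) Y(c=2) N(c=3) C(c=5) A(c=6) V(c=9)]
  32. access J: MISS, evict H(c=1). Cache: [J(c=1) X(c=2) Y(c=2) N(c=3) C(c=5) A(c=6) V(c=9)]
  33. access Y: HIT, count now 3. Cache: [J(c=1) X(c=2) N(c=3) Y(c=3) C(c=5) A(c=6) V(c=9)]
  34. access H: MISS, evict J(c=1). Cache: [H(c=1) X(c=2) N(c=3) Y(c=3) C(c=5) A(c=6) V(c=9)]
  35. access D: MISS, evict H(c=1). Cache: [D(c=1) X(c=2) N(c=3) Y(c=3) C(c=5) A(c=6) V(c=9)]
  36. access D: HIT, count now 2. Cache: [X(c=2) D(c=2) N(c=3) Y(c=3) C(c=5) A(c=6) V(c=9)]
  37. access X: HIT, count now 3. Cache: [D(c=2) N(c=3) Y(c=3) X(c=3) C(c=5) A(c=6) V(c=9)]
  38. access J: MISS, evict D(c=2). Cache: [J(c=1) N(c=3) Y(c=3) X(c=3) C(c=5) A(c=6) V(c=9)]
Total: 24 hits, 14 misses, 7 evictions

Answer: J N Y X C A V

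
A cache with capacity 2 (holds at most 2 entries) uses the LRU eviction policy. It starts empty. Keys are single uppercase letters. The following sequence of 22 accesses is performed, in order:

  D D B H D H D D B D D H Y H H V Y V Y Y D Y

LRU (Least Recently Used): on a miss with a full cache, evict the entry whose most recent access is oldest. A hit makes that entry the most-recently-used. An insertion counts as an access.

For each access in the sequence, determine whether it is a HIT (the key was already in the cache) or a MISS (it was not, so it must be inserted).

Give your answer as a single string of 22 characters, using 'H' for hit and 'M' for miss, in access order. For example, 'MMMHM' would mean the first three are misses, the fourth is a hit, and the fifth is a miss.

Answer: MHMMMHHHMHHMMHHMMHHHMH

Derivation:
LRU simulation (capacity=2):
  1. access D: MISS. Cache (LRU->MRU): [D]
  2. access D: HIT. Cache (LRU->MRU): [D]
  3. access B: MISS. Cache (LRU->MRU): [D B]
  4. access H: MISS, evict D. Cache (LRU->MRU): [B H]
  5. access D: MISS, evict B. Cache (LRU->MRU): [H D]
  6. access H: HIT. Cache (LRU->MRU): [D H]
  7. access D: HIT. Cache (LRU->MRU): [H D]
  8. access D: HIT. Cache (LRU->MRU): [H D]
  9. access B: MISS, evict H. Cache (LRU->MRU): [D B]
  10. access D: HIT. Cache (LRU->MRU): [B D]
  11. access D: HIT. Cache (LRU->MRU): [B D]
  12. access H: MISS, evict B. Cache (LRU->MRU): [D H]
  13. access Y: MISS, evict D. Cache (LRU->MRU): [H Y]
  14. access H: HIT. Cache (LRU->MRU): [Y H]
  15. access H: HIT. Cache (LRU->MRU): [Y H]
  16. access V: MISS, evict Y. Cache (LRU->MRU): [H V]
  17. access Y: MISS, evict H. Cache (LRU->MRU): [V Y]
  18. access V: HIT. Cache (LRU->MRU): [Y V]
  19. access Y: HIT. Cache (LRU->MRU): [V Y]
  20. access Y: HIT. Cache (LRU->MRU): [V Y]
  21. access D: MISS, evict V. Cache (LRU->MRU): [Y D]
  22. access Y: HIT. Cache (LRU->MRU): [D Y]
Total: 12 hits, 10 misses, 8 evictions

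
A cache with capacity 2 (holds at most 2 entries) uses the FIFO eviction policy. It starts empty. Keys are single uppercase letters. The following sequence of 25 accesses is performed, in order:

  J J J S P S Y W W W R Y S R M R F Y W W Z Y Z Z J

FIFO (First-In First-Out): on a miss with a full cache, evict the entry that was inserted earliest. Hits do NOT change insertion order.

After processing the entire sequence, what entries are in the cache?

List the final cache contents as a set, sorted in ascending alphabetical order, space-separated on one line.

Answer: J Y

Derivation:
FIFO simulation (capacity=2):
  1. access J: MISS. Cache (old->new): [J]
  2. access J: HIT. Cache (old->new): [J]
  3. access J: HIT. Cache (old->new): [J]
  4. access S: MISS. Cache (old->new): [J S]
  5. access P: MISS, evict J. Cache (old->new): [S P]
  6. access S: HIT. Cache (old->new): [S P]
  7. access Y: MISS, evict S. Cache (old->new): [P Y]
  8. access W: MISS, evict P. Cache (old->new): [Y W]
  9. access W: HIT. Cache (old->new): [Y W]
  10. access W: HIT. Cache (old->new): [Y W]
  11. access R: MISS, evict Y. Cache (old->new): [W R]
  12. access Y: MISS, evict W. Cache (old->new): [R Y]
  13. access S: MISS, evict R. Cache (old->new): [Y S]
  14. access R: MISS, evict Y. Cache (old->new): [S R]
  15. access M: MISS, evict S. Cache (old->new): [R M]
  16. access R: HIT. Cache (old->new): [R M]
  17. access F: MISS, evict R. Cache (old->new): [M F]
  18. access Y: MISS, evict M. Cache (old->new): [F Y]
  19. access W: MISS, evict F. Cache (old->new): [Y W]
  20. access W: HIT. Cache (old->new): [Y W]
  21. access Z: MISS, evict Y. Cache (old->new): [W Z]
  22. access Y: MISS, evict W. Cache (old->new): [Z Y]
  23. access Z: HIT. Cache (old->new): [Z Y]
  24. access Z: HIT. Cache (old->new): [Z Y]
  25. access J: MISS, evict Z. Cache (old->new): [Y J]
Total: 9 hits, 16 misses, 14 evictions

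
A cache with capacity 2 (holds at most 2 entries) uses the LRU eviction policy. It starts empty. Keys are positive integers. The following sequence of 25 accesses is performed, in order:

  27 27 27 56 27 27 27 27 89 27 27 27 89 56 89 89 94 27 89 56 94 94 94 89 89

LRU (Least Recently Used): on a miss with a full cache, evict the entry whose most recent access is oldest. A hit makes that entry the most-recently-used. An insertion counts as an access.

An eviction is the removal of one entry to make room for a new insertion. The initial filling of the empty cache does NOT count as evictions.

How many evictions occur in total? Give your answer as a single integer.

LRU simulation (capacity=2):
  1. access 27: MISS. Cache (LRU->MRU): [27]
  2. access 27: HIT. Cache (LRU->MRU): [27]
  3. access 27: HIT. Cache (LRU->MRU): [27]
  4. access 56: MISS. Cache (LRU->MRU): [27 56]
  5. access 27: HIT. Cache (LRU->MRU): [56 27]
  6. access 27: HIT. Cache (LRU->MRU): [56 27]
  7. access 27: HIT. Cache (LRU->MRU): [56 27]
  8. access 27: HIT. Cache (LRU->MRU): [56 27]
  9. access 89: MISS, evict 56. Cache (LRU->MRU): [27 89]
  10. access 27: HIT. Cache (LRU->MRU): [89 27]
  11. access 27: HIT. Cache (LRU->MRU): [89 27]
  12. access 27: HIT. Cache (LRU->MRU): [89 27]
  13. access 89: HIT. Cache (LRU->MRU): [27 89]
  14. access 56: MISS, evict 27. Cache (LRU->MRU): [89 56]
  15. access 89: HIT. Cache (LRU->MRU): [56 89]
  16. access 89: HIT. Cache (LRU->MRU): [56 89]
  17. access 94: MISS, evict 56. Cache (LRU->MRU): [89 94]
  18. access 27: MISS, evict 89. Cache (LRU->MRU): [94 27]
  19. access 89: MISS, evict 94. Cache (LRU->MRU): [27 89]
  20. access 56: MISS, evict 27. Cache (LRU->MRU): [89 56]
  21. access 94: MISS, evict 89. Cache (LRU->MRU): [56 94]
  22. access 94: HIT. Cache (LRU->MRU): [56 94]
  23. access 94: HIT. Cache (LRU->MRU): [56 94]
  24. access 89: MISS, evict 56. Cache (LRU->MRU): [94 89]
  25. access 89: HIT. Cache (LRU->MRU): [94 89]
Total: 15 hits, 10 misses, 8 evictions

Answer: 8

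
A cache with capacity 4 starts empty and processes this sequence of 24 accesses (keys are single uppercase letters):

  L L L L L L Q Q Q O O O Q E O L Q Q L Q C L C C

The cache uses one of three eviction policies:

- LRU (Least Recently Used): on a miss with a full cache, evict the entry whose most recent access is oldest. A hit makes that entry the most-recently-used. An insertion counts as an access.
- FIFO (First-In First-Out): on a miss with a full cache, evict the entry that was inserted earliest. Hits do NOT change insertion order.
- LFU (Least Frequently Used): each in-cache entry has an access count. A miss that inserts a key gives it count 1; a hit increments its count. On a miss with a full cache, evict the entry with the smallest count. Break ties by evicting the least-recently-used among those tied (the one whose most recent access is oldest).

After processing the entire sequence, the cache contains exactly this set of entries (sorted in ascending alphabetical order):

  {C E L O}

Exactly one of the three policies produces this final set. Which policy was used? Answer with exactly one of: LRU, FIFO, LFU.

Answer: FIFO

Derivation:
Simulating under each policy and comparing final sets:
  LRU: final set = {C L O Q} -> differs
  FIFO: final set = {C E L O} -> MATCHES target
  LFU: final set = {C L O Q} -> differs
Only FIFO produces the target set.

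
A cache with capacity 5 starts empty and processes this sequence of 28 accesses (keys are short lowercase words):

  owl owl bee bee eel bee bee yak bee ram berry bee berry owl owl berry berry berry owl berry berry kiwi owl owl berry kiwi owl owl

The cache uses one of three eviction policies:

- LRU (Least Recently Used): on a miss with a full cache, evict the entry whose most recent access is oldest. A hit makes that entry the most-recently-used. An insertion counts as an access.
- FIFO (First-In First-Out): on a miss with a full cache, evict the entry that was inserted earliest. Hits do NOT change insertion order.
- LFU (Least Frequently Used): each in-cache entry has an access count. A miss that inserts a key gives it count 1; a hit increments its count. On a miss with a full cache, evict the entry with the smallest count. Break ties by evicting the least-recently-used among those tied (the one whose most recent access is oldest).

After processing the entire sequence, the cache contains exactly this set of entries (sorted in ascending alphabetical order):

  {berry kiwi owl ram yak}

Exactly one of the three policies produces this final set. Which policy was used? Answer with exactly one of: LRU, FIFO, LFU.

Simulating under each policy and comparing final sets:
  LRU: final set = {bee berry kiwi owl ram} -> differs
  FIFO: final set = {berry kiwi owl ram yak} -> MATCHES target
  LFU: final set = {bee berry kiwi owl ram} -> differs
Only FIFO produces the target set.

Answer: FIFO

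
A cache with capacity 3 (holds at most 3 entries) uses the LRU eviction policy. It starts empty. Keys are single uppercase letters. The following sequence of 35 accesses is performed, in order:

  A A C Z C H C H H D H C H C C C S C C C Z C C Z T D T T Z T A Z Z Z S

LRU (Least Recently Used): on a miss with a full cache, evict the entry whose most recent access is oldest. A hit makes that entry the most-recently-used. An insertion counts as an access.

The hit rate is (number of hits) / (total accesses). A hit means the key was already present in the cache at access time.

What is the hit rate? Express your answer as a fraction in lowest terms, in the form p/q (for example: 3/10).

Answer: 24/35

Derivation:
LRU simulation (capacity=3):
  1. access A: MISS. Cache (LRU->MRU): [A]
  2. access A: HIT. Cache (LRU->MRU): [A]
  3. access C: MISS. Cache (LRU->MRU): [A C]
  4. access Z: MISS. Cache (LRU->MRU): [A C Z]
  5. access C: HIT. Cache (LRU->MRU): [A Z C]
  6. access H: MISS, evict A. Cache (LRU->MRU): [Z C H]
  7. access C: HIT. Cache (LRU->MRU): [Z H C]
  8. access H: HIT. Cache (LRU->MRU): [Z C H]
  9. access H: HIT. Cache (LRU->MRU): [Z C H]
  10. access D: MISS, evict Z. Cache (LRU->MRU): [C H D]
  11. access H: HIT. Cache (LRU->MRU): [C D H]
  12. access C: HIT. Cache (LRU->MRU): [D H C]
  13. access H: HIT. Cache (LRU->MRU): [D C H]
  14. access C: HIT. Cache (LRU->MRU): [D H C]
  15. access C: HIT. Cache (LRU->MRU): [D H C]
  16. access C: HIT. Cache (LRU->MRU): [D H C]
  17. access S: MISS, evict D. Cache (LRU->MRU): [H C S]
  18. access C: HIT. Cache (LRU->MRU): [H S C]
  19. access C: HIT. Cache (LRU->MRU): [H S C]
  20. access C: HIT. Cache (LRU->MRU): [H S C]
  21. access Z: MISS, evict H. Cache (LRU->MRU): [S C Z]
  22. access C: HIT. Cache (LRU->MRU): [S Z C]
  23. access C: HIT. Cache (LRU->MRU): [S Z C]
  24. access Z: HIT. Cache (LRU->MRU): [S C Z]
  25. access T: MISS, evict S. Cache (LRU->MRU): [C Z T]
  26. access D: MISS, evict C. Cache (LRU->MRU): [Z T D]
  27. access T: HIT. Cache (LRU->MRU): [Z D T]
  28. access T: HIT. Cache (LRU->MRU): [Z D T]
  29. access Z: HIT. Cache (LRU->MRU): [D T Z]
  30. access T: HIT. Cache (LRU->MRU): [D Z T]
  31. access A: MISS, evict D. Cache (LRU->MRU): [Z T A]
  32. access Z: HIT. Cache (LRU->MRU): [T A Z]
  33. access Z: HIT. Cache (LRU->MRU): [T A Z]
  34. access Z: HIT. Cache (LRU->MRU): [T A Z]
  35. access S: MISS, evict T. Cache (LRU->MRU): [A Z S]
Total: 24 hits, 11 misses, 8 evictions

Hit rate = 24/35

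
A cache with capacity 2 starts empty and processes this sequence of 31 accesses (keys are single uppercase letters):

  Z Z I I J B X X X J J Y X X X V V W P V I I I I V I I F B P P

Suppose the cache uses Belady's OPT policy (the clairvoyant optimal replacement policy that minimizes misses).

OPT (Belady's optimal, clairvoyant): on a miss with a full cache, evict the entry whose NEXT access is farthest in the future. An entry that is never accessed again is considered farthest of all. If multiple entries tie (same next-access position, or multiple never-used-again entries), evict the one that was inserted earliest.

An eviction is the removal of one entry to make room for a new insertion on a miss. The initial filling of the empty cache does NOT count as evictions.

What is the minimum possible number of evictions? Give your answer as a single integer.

OPT (Belady) simulation (capacity=2):
  1. access Z: MISS. Cache: [Z]
  2. access Z: HIT. Next use of Z: never. Cache: [Z]
  3. access I: MISS. Cache: [Z I]
  4. access I: HIT. Next use of I: step 21. Cache: [Z I]
  5. access J: MISS, evict Z (next use: never). Cache: [I J]
  6. access B: MISS, evict I (next use: step 21). Cache: [J B]
  7. access X: MISS, evict B (next use: step 29). Cache: [J X]
  8. access X: HIT. Next use of X: step 9. Cache: [J X]
  9. access X: HIT. Next use of X: step 13. Cache: [J X]
  10. access J: HIT. Next use of J: step 11. Cache: [J X]
  11. access J: HIT. Next use of J: never. Cache: [J X]
  12. access Y: MISS, evict J (next use: never). Cache: [X Y]
  13. access X: HIT. Next use of X: step 14. Cache: [X Y]
  14. access X: HIT. Next use of X: step 15. Cache: [X Y]
  15. access X: HIT. Next use of X: never. Cache: [X Y]
  16. access V: MISS, evict X (next use: never). Cache: [Y V]
  17. access V: HIT. Next use of V: step 20. Cache: [Y V]
  18. access W: MISS, evict Y (next use: never). Cache: [V W]
  19. access P: MISS, evict W (next use: never). Cache: [V P]
  20. access V: HIT. Next use of V: step 25. Cache: [V P]
  21. access I: MISS, evict P (next use: step 30). Cache: [V I]
  22. access I: HIT. Next use of I: step 23. Cache: [V I]
  23. access I: HIT. Next use of I: step 24. Cache: [V I]
  24. access I: HIT. Next use of I: step 26. Cache: [V I]
  25. access V: HIT. Next use of V: never. Cache: [V I]
  26. access I: HIT. Next use of I: step 27. Cache: [V I]
  27. access I: HIT. Next use of I: never. Cache: [V I]
  28. access F: MISS, evict V (next use: never). Cache: [I F]
  29. access B: MISS, evict I (next use: never). Cache: [F B]
  30. access P: MISS, evict F (next use: never). Cache: [B P]
  31. access P: HIT. Next use of P: never. Cache: [B P]
Total: 18 hits, 13 misses, 11 evictions

Answer: 11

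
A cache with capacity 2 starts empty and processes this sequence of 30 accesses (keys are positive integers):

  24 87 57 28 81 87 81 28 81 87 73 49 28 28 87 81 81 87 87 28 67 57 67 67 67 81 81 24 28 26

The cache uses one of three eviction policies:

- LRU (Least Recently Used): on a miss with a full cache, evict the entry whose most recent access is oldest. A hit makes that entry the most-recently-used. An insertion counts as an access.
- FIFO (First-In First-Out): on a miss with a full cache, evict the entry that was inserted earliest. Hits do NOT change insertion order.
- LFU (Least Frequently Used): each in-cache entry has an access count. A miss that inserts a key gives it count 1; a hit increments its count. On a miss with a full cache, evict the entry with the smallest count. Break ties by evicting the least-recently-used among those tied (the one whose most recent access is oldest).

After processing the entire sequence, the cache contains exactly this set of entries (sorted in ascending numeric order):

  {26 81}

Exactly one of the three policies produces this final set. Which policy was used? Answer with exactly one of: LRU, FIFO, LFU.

Answer: LFU

Derivation:
Simulating under each policy and comparing final sets:
  LRU: final set = {26 28} -> differs
  FIFO: final set = {26 28} -> differs
  LFU: final set = {26 81} -> MATCHES target
Only LFU produces the target set.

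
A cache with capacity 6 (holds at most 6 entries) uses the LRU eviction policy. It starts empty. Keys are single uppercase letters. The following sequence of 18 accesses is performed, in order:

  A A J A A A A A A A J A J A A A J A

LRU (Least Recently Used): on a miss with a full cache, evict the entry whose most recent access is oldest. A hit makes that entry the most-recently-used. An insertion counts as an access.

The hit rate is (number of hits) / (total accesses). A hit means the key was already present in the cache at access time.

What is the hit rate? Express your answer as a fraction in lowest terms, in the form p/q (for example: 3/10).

Answer: 8/9

Derivation:
LRU simulation (capacity=6):
  1. access A: MISS. Cache (LRU->MRU): [A]
  2. access A: HIT. Cache (LRU->MRU): [A]
  3. access J: MISS. Cache (LRU->MRU): [A J]
  4. access A: HIT. Cache (LRU->MRU): [J A]
  5. access A: HIT. Cache (LRU->MRU): [J A]
  6. access A: HIT. Cache (LRU->MRU): [J A]
  7. access A: HIT. Cache (LRU->MRU): [J A]
  8. access A: HIT. Cache (LRU->MRU): [J A]
  9. access A: HIT. Cache (LRU->MRU): [J A]
  10. access A: HIT. Cache (LRU->MRU): [J A]
  11. access J: HIT. Cache (LRU->MRU): [A J]
  12. access A: HIT. Cache (LRU->MRU): [J A]
  13. access J: HIT. Cache (LRU->MRU): [A J]
  14. access A: HIT. Cache (LRU->MRU): [J A]
  15. access A: HIT. Cache (LRU->MRU): [J A]
  16. access A: HIT. Cache (LRU->MRU): [J A]
  17. access J: HIT. Cache (LRU->MRU): [A J]
  18. access A: HIT. Cache (LRU->MRU): [J A]
Total: 16 hits, 2 misses, 0 evictions

Hit rate = 16/18 = 8/9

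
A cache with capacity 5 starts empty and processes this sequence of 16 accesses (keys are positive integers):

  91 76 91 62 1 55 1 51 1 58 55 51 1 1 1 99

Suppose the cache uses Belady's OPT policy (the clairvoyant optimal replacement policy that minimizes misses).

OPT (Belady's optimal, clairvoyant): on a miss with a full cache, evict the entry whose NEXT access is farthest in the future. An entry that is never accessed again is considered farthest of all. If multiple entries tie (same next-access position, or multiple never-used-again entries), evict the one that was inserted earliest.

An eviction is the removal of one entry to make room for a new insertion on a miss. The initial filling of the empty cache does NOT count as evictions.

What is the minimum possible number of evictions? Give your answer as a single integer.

Answer: 3

Derivation:
OPT (Belady) simulation (capacity=5):
  1. access 91: MISS. Cache: [91]
  2. access 76: MISS. Cache: [91 76]
  3. access 91: HIT. Next use of 91: never. Cache: [91 76]
  4. access 62: MISS. Cache: [91 76 62]
  5. access 1: MISS. Cache: [91 76 62 1]
  6. access 55: MISS. Cache: [91 76 62 1 55]
  7. access 1: HIT. Next use of 1: step 9. Cache: [91 76 62 1 55]
  8. access 51: MISS, evict 91 (next use: never). Cache: [76 62 1 55 51]
  9. access 1: HIT. Next use of 1: step 13. Cache: [76 62 1 55 51]
  10. access 58: MISS, evict 76 (next use: never). Cache: [62 1 55 51 58]
  11. access 55: HIT. Next use of 55: never. Cache: [62 1 55 51 58]
  12. access 51: HIT. Next use of 51: never. Cache: [62 1 55 51 58]
  13. access 1: HIT. Next use of 1: step 14. Cache: [62 1 55 51 58]
  14. access 1: HIT. Next use of 1: step 15. Cache: [62 1 55 51 58]
  15. access 1: HIT. Next use of 1: never. Cache: [62 1 55 51 58]
  16. access 99: MISS, evict 62 (next use: never). Cache: [1 55 51 58 99]
Total: 8 hits, 8 misses, 3 evictions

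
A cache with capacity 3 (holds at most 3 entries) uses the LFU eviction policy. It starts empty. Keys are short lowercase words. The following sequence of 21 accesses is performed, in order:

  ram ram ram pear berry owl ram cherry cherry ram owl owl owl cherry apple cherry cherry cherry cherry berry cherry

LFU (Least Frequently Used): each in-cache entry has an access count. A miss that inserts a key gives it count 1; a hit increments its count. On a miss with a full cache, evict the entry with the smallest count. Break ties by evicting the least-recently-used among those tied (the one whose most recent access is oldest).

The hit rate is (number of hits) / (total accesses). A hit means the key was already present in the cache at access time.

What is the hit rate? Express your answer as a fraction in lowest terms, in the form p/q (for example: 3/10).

Answer: 13/21

Derivation:
LFU simulation (capacity=3):
  1. access ram: MISS. Cache: [ram(c=1)]
  2. access ram: HIT, count now 2. Cache: [ram(c=2)]
  3. access ram: HIT, count now 3. Cache: [ram(c=3)]
  4. access pear: MISS. Cache: [pear(c=1) ram(c=3)]
  5. access berry: MISS. Cache: [pear(c=1) berry(c=1) ram(c=3)]
  6. access owl: MISS, evict pear(c=1). Cache: [berry(c=1) owl(c=1) ram(c=3)]
  7. access ram: HIT, count now 4. Cache: [berry(c=1) owl(c=1) ram(c=4)]
  8. access cherry: MISS, evict berry(c=1). Cache: [owl(c=1) cherry(c=1) ram(c=4)]
  9. access cherry: HIT, count now 2. Cache: [owl(c=1) cherry(c=2) ram(c=4)]
  10. access ram: HIT, count now 5. Cache: [owl(c=1) cherry(c=2) ram(c=5)]
  11. access owl: HIT, count now 2. Cache: [cherry(c=2) owl(c=2) ram(c=5)]
  12. access owl: HIT, count now 3. Cache: [cherry(c=2) owl(c=3) ram(c=5)]
  13. access owl: HIT, count now 4. Cache: [cherry(c=2) owl(c=4) ram(c=5)]
  14. access cherry: HIT, count now 3. Cache: [cherry(c=3) owl(c=4) ram(c=5)]
  15. access apple: MISS, evict cherry(c=3). Cache: [apple(c=1) owl(c=4) ram(c=5)]
  16. access cherry: MISS, evict apple(c=1). Cache: [cherry(c=1) owl(c=4) ram(c=5)]
  17. access cherry: HIT, count now 2. Cache: [cherry(c=2) owl(c=4) ram(c=5)]
  18. access cherry: HIT, count now 3. Cache: [cherry(c=3) owl(c=4) ram(c=5)]
  19. access cherry: HIT, count now 4. Cache: [owl(c=4) cherry(c=4) ram(c=5)]
  20. access berry: MISS, evict owl(c=4). Cache: [berry(c=1) cherry(c=4) ram(c=5)]
  21. access cherry: HIT, count now 5. Cache: [berry(c=1) ram(c=5) cherry(c=5)]
Total: 13 hits, 8 misses, 5 evictions

Hit rate = 13/21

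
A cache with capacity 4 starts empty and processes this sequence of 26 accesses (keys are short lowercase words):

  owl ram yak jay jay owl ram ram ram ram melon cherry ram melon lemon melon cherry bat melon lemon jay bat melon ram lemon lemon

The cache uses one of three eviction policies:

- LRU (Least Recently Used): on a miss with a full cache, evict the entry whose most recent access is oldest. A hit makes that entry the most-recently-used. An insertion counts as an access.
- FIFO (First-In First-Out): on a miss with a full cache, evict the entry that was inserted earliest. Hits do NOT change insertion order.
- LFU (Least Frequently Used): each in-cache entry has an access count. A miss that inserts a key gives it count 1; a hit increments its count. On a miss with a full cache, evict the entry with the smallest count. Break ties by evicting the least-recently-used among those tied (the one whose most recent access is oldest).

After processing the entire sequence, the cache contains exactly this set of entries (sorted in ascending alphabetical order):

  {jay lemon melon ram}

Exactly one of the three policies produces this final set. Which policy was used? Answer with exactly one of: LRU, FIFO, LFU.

Simulating under each policy and comparing final sets:
  LRU: final set = {bat lemon melon ram} -> differs
  FIFO: final set = {jay lemon melon ram} -> MATCHES target
  LFU: final set = {jay lemon owl ram} -> differs
Only FIFO produces the target set.

Answer: FIFO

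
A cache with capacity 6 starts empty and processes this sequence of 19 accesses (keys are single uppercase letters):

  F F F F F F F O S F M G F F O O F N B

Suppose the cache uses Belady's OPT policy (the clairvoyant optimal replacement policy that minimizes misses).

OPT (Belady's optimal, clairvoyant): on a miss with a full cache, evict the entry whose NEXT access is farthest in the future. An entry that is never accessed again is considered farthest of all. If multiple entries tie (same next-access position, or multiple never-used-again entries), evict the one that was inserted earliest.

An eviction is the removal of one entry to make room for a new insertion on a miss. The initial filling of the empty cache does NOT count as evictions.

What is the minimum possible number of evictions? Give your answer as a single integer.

Answer: 1

Derivation:
OPT (Belady) simulation (capacity=6):
  1. access F: MISS. Cache: [F]
  2. access F: HIT. Next use of F: step 3. Cache: [F]
  3. access F: HIT. Next use of F: step 4. Cache: [F]
  4. access F: HIT. Next use of F: step 5. Cache: [F]
  5. access F: HIT. Next use of F: step 6. Cache: [F]
  6. access F: HIT. Next use of F: step 7. Cache: [F]
  7. access F: HIT. Next use of F: step 10. Cache: [F]
  8. access O: MISS. Cache: [F O]
  9. access S: MISS. Cache: [F O S]
  10. access F: HIT. Next use of F: step 13. Cache: [F O S]
  11. access M: MISS. Cache: [F O S M]
  12. access G: MISS. Cache: [F O S M G]
  13. access F: HIT. Next use of F: step 14. Cache: [F O S M G]
  14. access F: HIT. Next use of F: step 17. Cache: [F O S M G]
  15. access O: HIT. Next use of O: step 16. Cache: [F O S M G]
  16. access O: HIT. Next use of O: never. Cache: [F O S M G]
  17. access F: HIT. Next use of F: never. Cache: [F O S M G]
  18. access N: MISS. Cache: [F O S M G N]
  19. access B: MISS, evict F (next use: never). Cache: [O S M G N B]
Total: 12 hits, 7 misses, 1 evictions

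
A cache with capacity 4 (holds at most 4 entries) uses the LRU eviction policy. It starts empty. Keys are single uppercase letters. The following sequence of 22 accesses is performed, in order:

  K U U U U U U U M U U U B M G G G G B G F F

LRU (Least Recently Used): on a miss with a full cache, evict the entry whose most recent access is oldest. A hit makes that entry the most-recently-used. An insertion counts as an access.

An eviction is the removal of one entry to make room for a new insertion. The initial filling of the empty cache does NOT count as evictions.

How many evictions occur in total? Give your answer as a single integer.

LRU simulation (capacity=4):
  1. access K: MISS. Cache (LRU->MRU): [K]
  2. access U: MISS. Cache (LRU->MRU): [K U]
  3. access U: HIT. Cache (LRU->MRU): [K U]
  4. access U: HIT. Cache (LRU->MRU): [K U]
  5. access U: HIT. Cache (LRU->MRU): [K U]
  6. access U: HIT. Cache (LRU->MRU): [K U]
  7. access U: HIT. Cache (LRU->MRU): [K U]
  8. access U: HIT. Cache (LRU->MRU): [K U]
  9. access M: MISS. Cache (LRU->MRU): [K U M]
  10. access U: HIT. Cache (LRU->MRU): [K M U]
  11. access U: HIT. Cache (LRU->MRU): [K M U]
  12. access U: HIT. Cache (LRU->MRU): [K M U]
  13. access B: MISS. Cache (LRU->MRU): [K M U B]
  14. access M: HIT. Cache (LRU->MRU): [K U B M]
  15. access G: MISS, evict K. Cache (LRU->MRU): [U B M G]
  16. access G: HIT. Cache (LRU->MRU): [U B M G]
  17. access G: HIT. Cache (LRU->MRU): [U B M G]
  18. access G: HIT. Cache (LRU->MRU): [U B M G]
  19. access B: HIT. Cache (LRU->MRU): [U M G B]
  20. access G: HIT. Cache (LRU->MRU): [U M B G]
  21. access F: MISS, evict U. Cache (LRU->MRU): [M B G F]
  22. access F: HIT. Cache (LRU->MRU): [M B G F]
Total: 16 hits, 6 misses, 2 evictions

Answer: 2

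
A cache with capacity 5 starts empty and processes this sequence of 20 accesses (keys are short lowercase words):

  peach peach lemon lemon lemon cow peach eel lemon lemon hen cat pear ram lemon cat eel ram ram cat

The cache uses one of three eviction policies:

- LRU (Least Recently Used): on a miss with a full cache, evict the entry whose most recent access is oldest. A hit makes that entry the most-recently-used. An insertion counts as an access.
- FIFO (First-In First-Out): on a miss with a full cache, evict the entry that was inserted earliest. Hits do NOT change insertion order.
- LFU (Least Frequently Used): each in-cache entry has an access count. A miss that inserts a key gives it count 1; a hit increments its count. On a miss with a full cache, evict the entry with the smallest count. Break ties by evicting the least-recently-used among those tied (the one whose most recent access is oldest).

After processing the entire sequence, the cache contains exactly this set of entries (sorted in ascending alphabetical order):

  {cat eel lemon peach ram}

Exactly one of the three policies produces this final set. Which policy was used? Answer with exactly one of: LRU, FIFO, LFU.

Answer: LFU

Derivation:
Simulating under each policy and comparing final sets:
  LRU: final set = {cat eel lemon pear ram} -> differs
  FIFO: final set = {cat eel lemon pear ram} -> differs
  LFU: final set = {cat eel lemon peach ram} -> MATCHES target
Only LFU produces the target set.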